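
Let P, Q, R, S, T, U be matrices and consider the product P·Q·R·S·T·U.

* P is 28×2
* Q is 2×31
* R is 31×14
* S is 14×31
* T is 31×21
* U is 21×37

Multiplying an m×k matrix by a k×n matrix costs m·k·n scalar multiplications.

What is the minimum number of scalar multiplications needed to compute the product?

Adjacent pairs: PQ = 28·2·31 = 1736; QR = 2·31·14 = 868; RS = 31·14·31 = 13454; ST = 14·31·21 = 9114; TU = 31·21·37 = 24087.
Length 3: P..R: k=1: 0+868+28·2·14=1652; k=2: 1736+0+28·31·14=13888 → min 1652 | Q..S: k=2: 0+13454+2·31·31=15376; k=3: 868+0+2·14·31=1736 → min 1736 | R..T: k=3: 0+9114+31·14·21=18228; k=4: 13454+0+31·31·21=33635 → min 18228 | S..U: k=4: 0+24087+14·31·37=40145; k=5: 9114+0+14·21·37=19992 → min 19992.
Length 4: P..S: k=1: 0+1736+28·2·31=3472; k=2: 1736+13454+28·31·31=42098; k=3: 1652+0+28·14·31=13804 → min 3472 | Q..T: k=2: 0+18228+2·31·21=19530; k=3: 868+9114+2·14·21=10570; k=4: 1736+0+2·31·21=3038 → min 3038 | R..U: k=3: 0+19992+31·14·37=36050; k=4: 13454+24087+31·31·37=73098; k=5: 18228+0+31·21·37=42315 → min 36050.
Length 5: P..T: k=1: 0+3038+28·2·21=4214; k=2: 1736+18228+28·31·21=38192; k=3: 1652+9114+28·14·21=18998; k=4: 3472+0+28·31·21=21700 → min 4214 | Q..U: k=2: 0+36050+2·31·37=38344; k=3: 868+19992+2·14·37=21896; k=4: 1736+24087+2·31·37=28117; k=5: 3038+0+2·21·37=4592 → min 4592.
Length 6: P..U: k=1: 0+4592+28·2·37=6664; k=2: 1736+36050+28·31·37=69902; k=3: 1652+19992+28·14·37=36148; k=4: 3472+24087+28·31·37=59675; k=5: 4214+0+28·21·37=25970 → min 6664.
Optimal order: (P·((((Q·R)·S)·T)·U)) with cost 6664.

6664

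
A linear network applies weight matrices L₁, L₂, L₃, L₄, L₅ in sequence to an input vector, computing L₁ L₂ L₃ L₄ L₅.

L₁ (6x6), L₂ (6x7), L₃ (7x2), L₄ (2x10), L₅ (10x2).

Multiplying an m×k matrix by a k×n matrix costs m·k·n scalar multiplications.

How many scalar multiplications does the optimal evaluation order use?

220

Adjacent pairs: L₁L₂ = 6·6·7 = 252; L₂L₃ = 6·7·2 = 84; L₃L₄ = 7·2·10 = 140; L₄L₅ = 2·10·2 = 40.
Length 3: L₁..L₃: k=1: 0+84+6·6·2=156; k=2: 252+0+6·7·2=336 → min 156 | L₂..L₄: k=2: 0+140+6·7·10=560; k=3: 84+0+6·2·10=204 → min 204 | L₃..L₅: k=3: 0+40+7·2·2=68; k=4: 140+0+7·10·2=280 → min 68.
Length 4: L₁..L₄: k=1: 0+204+6·6·10=564; k=2: 252+140+6·7·10=812; k=3: 156+0+6·2·10=276 → min 276 | L₂..L₅: k=2: 0+68+6·7·2=152; k=3: 84+40+6·2·2=148; k=4: 204+0+6·10·2=324 → min 148.
Length 5: L₁..L₅: k=1: 0+148+6·6·2=220; k=2: 252+68+6·7·2=404; k=3: 156+40+6·2·2=220; k=4: 276+0+6·10·2=396 → min 220.
Optimal order: (L₁ ((L₂ L₃) (L₄ L₅))) with cost 220.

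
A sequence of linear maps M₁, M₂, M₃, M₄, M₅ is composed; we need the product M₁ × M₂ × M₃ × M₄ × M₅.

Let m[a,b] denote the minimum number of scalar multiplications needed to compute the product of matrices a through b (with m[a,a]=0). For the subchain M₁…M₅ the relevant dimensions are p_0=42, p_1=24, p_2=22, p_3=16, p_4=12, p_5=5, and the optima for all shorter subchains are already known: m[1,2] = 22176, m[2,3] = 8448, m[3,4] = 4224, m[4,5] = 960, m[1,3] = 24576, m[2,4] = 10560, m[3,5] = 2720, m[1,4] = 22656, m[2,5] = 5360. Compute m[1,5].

m[1,5] = min over k∈[1,4] of m[1,k]+m[k+1,5]+p_{0}·p_k·p_{5}.
k=1: 0 + 5360 + 42·24·5 = 10400; k=2: 22176 + 2720 + 42·22·5 = 29516; k=3: 24576 + 960 + 42·16·5 = 28896; k=4: 22656 + 0 + 42·12·5 = 25176.
Minimum: 10400 at k=1.

10400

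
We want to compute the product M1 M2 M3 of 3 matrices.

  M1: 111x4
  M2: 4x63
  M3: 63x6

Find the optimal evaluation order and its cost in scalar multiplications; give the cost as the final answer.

(M1 (M2 M3)): cost 4176.
((M1 M2) M3): cost 69930.
Optimal: (M1 (M2 M3)) with cost 4176.

4176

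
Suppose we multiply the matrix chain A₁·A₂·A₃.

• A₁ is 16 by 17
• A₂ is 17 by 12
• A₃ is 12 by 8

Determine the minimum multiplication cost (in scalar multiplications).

3808

Order (A₁·(A₂·A₃)): (A₂·A₃): 17×12 by 12×8 → 17×8, cost 17·12·8 = 1632; (A₁·(A₂·A₃)): 16×17 by 17×8 → 16×8, cost 16·17·8 = 2176; cumulative 3808. Total 3808.
Order ((A₁·A₂)·A₃): (A₁·A₂): 16×17 by 17×12 → 16×12, cost 16·17·12 = 3264; ((A₁·A₂)·A₃): 16×12 by 12×8 → 16×8, cost 16·12·8 = 1536; cumulative 4800. Total 4800.
Minimum: 3808.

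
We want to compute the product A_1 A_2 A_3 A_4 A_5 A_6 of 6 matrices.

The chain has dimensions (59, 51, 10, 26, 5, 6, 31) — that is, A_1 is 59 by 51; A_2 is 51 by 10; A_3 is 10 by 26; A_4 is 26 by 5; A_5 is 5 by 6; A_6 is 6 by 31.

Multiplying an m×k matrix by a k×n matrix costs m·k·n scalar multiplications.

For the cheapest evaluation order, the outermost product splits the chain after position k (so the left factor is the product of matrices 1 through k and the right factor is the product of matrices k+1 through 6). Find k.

4

Adjacent pairs: A_1A_2 = 59·51·10 = 30090; A_2A_3 = 51·10·26 = 13260; A_3A_4 = 10·26·5 = 1300; A_4A_5 = 26·5·6 = 780; A_5A_6 = 5·6·31 = 930.
Length 3: A_1..A_3: k=1: 0+13260+59·51·26=91494; k=2: 30090+0+59·10·26=45430 → min 45430 | A_2..A_4: k=2: 0+1300+51·10·5=3850; k=3: 13260+0+51·26·5=19890 → min 3850 | A_3..A_5: k=3: 0+780+10·26·6=2340; k=4: 1300+0+10·5·6=1600 → min 1600 | A_4..A_6: k=4: 0+930+26·5·31=4960; k=5: 780+0+26·6·31=5616 → min 4960.
Length 4: A_1..A_4: k=1: 0+3850+59·51·5=18895; k=2: 30090+1300+59·10·5=34340; k=3: 45430+0+59·26·5=53100 → min 18895 | A_2..A_5: k=2: 0+1600+51·10·6=4660; k=3: 13260+780+51·26·6=21996; k=4: 3850+0+51·5·6=5380 → min 4660 | A_3..A_6: k=3: 0+4960+10·26·31=13020; k=4: 1300+930+10·5·31=3780; k=5: 1600+0+10·6·31=3460 → min 3460.
Length 5: A_1..A_5: k=1: 0+4660+59·51·6=22714; k=2: 30090+1600+59·10·6=35230; k=3: 45430+780+59·26·6=55414; k=4: 18895+0+59·5·6=20665 → min 20665 | A_2..A_6: k=2: 0+3460+51·10·31=19270; k=3: 13260+4960+51·26·31=59326; k=4: 3850+930+51·5·31=12685; k=5: 4660+0+51·6·31=14146 → min 12685.
Top-level splits: k=1: (A_1..A_1)·(A_2..A_6) → 0+12685+59·51·31 = 105964; k=2: (A_1..A_2)·(A_3..A_6) → 30090+3460+59·10·31 = 51840; k=3: (A_1..A_3)·(A_4..A_6) → 45430+4960+59·26·31 = 97944; k=4: (A_1..A_4)·(A_5..A_6) → 18895+930+59·5·31 = 28970; k=5: (A_1..A_5)·(A_6..A_6) → 20665+0+59·6·31 = 31639.
Best split is after A_4, i.e. k = 4.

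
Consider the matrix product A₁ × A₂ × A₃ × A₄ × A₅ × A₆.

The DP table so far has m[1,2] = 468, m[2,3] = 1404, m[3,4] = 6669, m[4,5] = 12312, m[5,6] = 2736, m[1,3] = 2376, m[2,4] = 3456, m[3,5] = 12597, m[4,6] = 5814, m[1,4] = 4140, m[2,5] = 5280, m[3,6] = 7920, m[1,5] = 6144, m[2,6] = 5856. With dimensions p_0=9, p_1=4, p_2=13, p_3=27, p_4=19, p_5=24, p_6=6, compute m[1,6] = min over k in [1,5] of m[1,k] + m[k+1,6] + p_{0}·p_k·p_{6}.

6072

m[1,6] = min over k∈[1,5] of m[1,k]+m[k+1,6]+p_{0}·p_k·p_{6}.
k=1: 0 + 5856 + 9·4·6 = 6072; k=2: 468 + 7920 + 9·13·6 = 9090; k=3: 2376 + 5814 + 9·27·6 = 9648; k=4: 4140 + 2736 + 9·19·6 = 7902; k=5: 6144 + 0 + 9·24·6 = 7440.
Minimum: 6072 at k=1.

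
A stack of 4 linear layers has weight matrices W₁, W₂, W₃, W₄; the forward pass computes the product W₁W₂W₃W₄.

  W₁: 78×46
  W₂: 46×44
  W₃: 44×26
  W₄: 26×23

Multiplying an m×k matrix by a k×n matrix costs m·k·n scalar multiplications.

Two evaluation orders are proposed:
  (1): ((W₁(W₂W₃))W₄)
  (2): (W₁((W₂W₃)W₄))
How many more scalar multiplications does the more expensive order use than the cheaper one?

29900

Order (1) = ((W₁(W₂W₃))W₄): (W₂W₃): 46×44 by 44×26 → 46×26, cost 46·44·26 = 52624; (W₁(W₂W₃)): 78×46 by 46×26 → 78×26, cost 78·46·26 = 93288; cumulative 145912; ((W₁(W₂W₃))W₄): 78×26 by 26×23 → 78×23, cost 78·26·23 = 46644; cumulative 192556. Total 192556.
Order (2) = (W₁((W₂W₃)W₄)): (W₂W₃): 46×44 by 44×26 → 46×26, cost 46·44·26 = 52624; ((W₂W₃)W₄): 46×26 by 26×23 → 46×23, cost 46·26·23 = 27508; cumulative 80132; (W₁((W₂W₃)W₄)): 78×46 by 46×23 → 78×23, cost 78·46·23 = 82524; cumulative 162656. Total 162656.
Difference: |192556 − 162656| = 29900.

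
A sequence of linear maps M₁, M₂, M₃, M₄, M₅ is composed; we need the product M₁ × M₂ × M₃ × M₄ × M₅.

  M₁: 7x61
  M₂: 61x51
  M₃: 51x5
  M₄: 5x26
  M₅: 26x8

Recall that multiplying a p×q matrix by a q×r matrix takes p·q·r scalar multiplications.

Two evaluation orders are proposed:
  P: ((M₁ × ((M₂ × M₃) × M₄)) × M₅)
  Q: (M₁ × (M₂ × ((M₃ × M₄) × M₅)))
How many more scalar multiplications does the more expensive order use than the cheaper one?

Order P = ((M₁ × ((M₂ × M₃) × M₄)) × M₅): (M₂ × M₃): 61×51 by 51×5 → 61×5, cost 61·51·5 = 15555; ((M₂ × M₃) × M₄): 61×5 by 5×26 → 61×26, cost 61·5·26 = 7930; cumulative 23485; (M₁ × ((M₂ × M₃) × M₄)): 7×61 by 61×26 → 7×26, cost 7·61·26 = 11102; cumulative 34587; ((M₁ × ((M₂ × M₃) × M₄)) × M₅): 7×26 by 26×8 → 7×8, cost 7·26·8 = 1456; cumulative 36043. Total 36043.
Order Q = (M₁ × (M₂ × ((M₃ × M₄) × M₅))): (M₃ × M₄): 51×5 by 5×26 → 51×26, cost 51·5·26 = 6630; ((M₃ × M₄) × M₅): 51×26 by 26×8 → 51×8, cost 51·26·8 = 10608; cumulative 17238; (M₂ × ((M₃ × M₄) × M₅)): 61×51 by 51×8 → 61×8, cost 61·51·8 = 24888; cumulative 42126; (M₁ × (M₂ × ((M₃ × M₄) × M₅))): 7×61 by 61×8 → 7×8, cost 7·61·8 = 3416; cumulative 45542. Total 45542.
Difference: |36043 − 45542| = 9499.

9499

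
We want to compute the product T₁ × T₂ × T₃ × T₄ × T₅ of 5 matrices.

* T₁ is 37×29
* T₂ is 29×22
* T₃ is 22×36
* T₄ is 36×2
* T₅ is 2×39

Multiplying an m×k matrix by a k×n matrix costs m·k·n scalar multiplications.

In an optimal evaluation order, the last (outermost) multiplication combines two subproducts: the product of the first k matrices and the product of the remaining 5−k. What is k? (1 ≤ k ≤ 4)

4

Adjacent pairs: T₁T₂ = 37·29·22 = 23606; T₂T₃ = 29·22·36 = 22968; T₃T₄ = 22·36·2 = 1584; T₄T₅ = 36·2·39 = 2808.
Length 3: T₁..T₃: k=1: 0+22968+37·29·36=61596; k=2: 23606+0+37·22·36=52910 → min 52910 | T₂..T₄: k=2: 0+1584+29·22·2=2860; k=3: 22968+0+29·36·2=25056 → min 2860 | T₃..T₅: k=3: 0+2808+22·36·39=33696; k=4: 1584+0+22·2·39=3300 → min 3300.
Length 4: T₁..T₄: k=1: 0+2860+37·29·2=5006; k=2: 23606+1584+37·22·2=26818; k=3: 52910+0+37·36·2=55574 → min 5006 | T₂..T₅: k=2: 0+3300+29·22·39=28182; k=3: 22968+2808+29·36·39=66492; k=4: 2860+0+29·2·39=5122 → min 5122.
Top-level splits: k=1: (T₁..T₁)·(T₂..T₅) → 0+5122+37·29·39 = 46969; k=2: (T₁..T₂)·(T₃..T₅) → 23606+3300+37·22·39 = 58652; k=3: (T₁..T₃)·(T₄..T₅) → 52910+2808+37·36·39 = 107666; k=4: (T₁..T₄)·(T₅..T₅) → 5006+0+37·2·39 = 7892.
Best split is after T₄, i.e. k = 4.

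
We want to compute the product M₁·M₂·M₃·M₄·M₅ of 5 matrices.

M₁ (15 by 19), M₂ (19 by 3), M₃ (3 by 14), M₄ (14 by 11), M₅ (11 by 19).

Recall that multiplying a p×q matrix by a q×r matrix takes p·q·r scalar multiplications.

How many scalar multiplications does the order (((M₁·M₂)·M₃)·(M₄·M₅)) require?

(M₁·M₂): 15×19 by 19×3 → 15×3, cost 15·19·3 = 855
((M₁·M₂)·M₃): 15×3 by 3×14 → 15×14, cost 15·3·14 = 630; cumulative 1485
(M₄·M₅): 14×11 by 11×19 → 14×19, cost 14·11·19 = 2926
(((M₁·M₂)·M₃)·(M₄·M₅)): 15×14 by 14×19 → 15×19, cost 15·14·19 = 3990; cumulative 8401
Total: 8401 scalar multiplications.

8401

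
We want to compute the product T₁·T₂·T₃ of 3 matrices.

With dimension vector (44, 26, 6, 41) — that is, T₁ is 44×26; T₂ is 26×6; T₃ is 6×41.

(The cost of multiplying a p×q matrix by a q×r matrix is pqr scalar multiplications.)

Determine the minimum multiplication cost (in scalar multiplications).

Order (T₁·(T₂·T₃)): (T₂·T₃): 26×6 by 6×41 → 26×41, cost 26·6·41 = 6396; (T₁·(T₂·T₃)): 44×26 by 26×41 → 44×41, cost 44·26·41 = 46904; cumulative 53300. Total 53300.
Order ((T₁·T₂)·T₃): (T₁·T₂): 44×26 by 26×6 → 44×6, cost 44·26·6 = 6864; ((T₁·T₂)·T₃): 44×6 by 6×41 → 44×41, cost 44·6·41 = 10824; cumulative 17688. Total 17688.
Minimum: 17688.

17688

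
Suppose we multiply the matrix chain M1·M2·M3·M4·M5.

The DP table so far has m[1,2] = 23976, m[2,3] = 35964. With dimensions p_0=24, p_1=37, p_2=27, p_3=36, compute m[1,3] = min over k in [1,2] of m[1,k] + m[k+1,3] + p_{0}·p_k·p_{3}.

m[1,3] = min over k∈[1,2] of m[1,k]+m[k+1,3]+p_{0}·p_k·p_{3}.
k=1: 0 + 35964 + 24·37·36 = 67932; k=2: 23976 + 0 + 24·27·36 = 47304.
Minimum: 47304 at k=2.

47304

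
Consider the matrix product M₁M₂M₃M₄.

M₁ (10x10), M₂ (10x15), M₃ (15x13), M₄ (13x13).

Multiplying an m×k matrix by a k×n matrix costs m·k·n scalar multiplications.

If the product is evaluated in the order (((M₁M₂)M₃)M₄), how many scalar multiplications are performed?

(M₁M₂): 10×10 by 10×15 → 10×15, cost 10·10·15 = 1500
((M₁M₂)M₃): 10×15 by 15×13 → 10×13, cost 10·15·13 = 1950; cumulative 3450
(((M₁M₂)M₃)M₄): 10×13 by 13×13 → 10×13, cost 10·13·13 = 1690; cumulative 5140
Total: 5140 scalar multiplications.

5140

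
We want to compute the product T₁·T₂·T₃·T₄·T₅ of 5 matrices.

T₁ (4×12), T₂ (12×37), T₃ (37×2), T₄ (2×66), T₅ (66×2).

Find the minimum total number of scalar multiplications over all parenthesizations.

Adjacent pairs: T₁T₂ = 4·12·37 = 1776; T₂T₃ = 12·37·2 = 888; T₃T₄ = 37·2·66 = 4884; T₄T₅ = 2·66·2 = 264.
Length 3: T₁..T₃: k=1: 0+888+4·12·2=984; k=2: 1776+0+4·37·2=2072 → min 984 | T₂..T₄: k=2: 0+4884+12·37·66=34188; k=3: 888+0+12·2·66=2472 → min 2472 | T₃..T₅: k=3: 0+264+37·2·2=412; k=4: 4884+0+37·66·2=9768 → min 412.
Length 4: T₁..T₄: k=1: 0+2472+4·12·66=5640; k=2: 1776+4884+4·37·66=16428; k=3: 984+0+4·2·66=1512 → min 1512 | T₂..T₅: k=2: 0+412+12·37·2=1300; k=3: 888+264+12·2·2=1200; k=4: 2472+0+12·66·2=4056 → min 1200.
Length 5: T₁..T₅: k=1: 0+1200+4·12·2=1296; k=2: 1776+412+4·37·2=2484; k=3: 984+264+4·2·2=1264; k=4: 1512+0+4·66·2=2040 → min 1264.
Optimal order: ((T₁·(T₂·T₃))·(T₄·T₅)) with cost 1264.

1264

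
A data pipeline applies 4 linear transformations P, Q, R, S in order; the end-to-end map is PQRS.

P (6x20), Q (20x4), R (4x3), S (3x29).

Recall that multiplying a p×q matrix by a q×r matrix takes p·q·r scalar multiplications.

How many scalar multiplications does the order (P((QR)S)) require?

5460

(QR): 20×4 by 4×3 → 20×3, cost 20·4·3 = 240
((QR)S): 20×3 by 3×29 → 20×29, cost 20·3·29 = 1740; cumulative 1980
(P((QR)S)): 6×20 by 20×29 → 6×29, cost 6·20·29 = 3480; cumulative 5460
Total: 5460 scalar multiplications.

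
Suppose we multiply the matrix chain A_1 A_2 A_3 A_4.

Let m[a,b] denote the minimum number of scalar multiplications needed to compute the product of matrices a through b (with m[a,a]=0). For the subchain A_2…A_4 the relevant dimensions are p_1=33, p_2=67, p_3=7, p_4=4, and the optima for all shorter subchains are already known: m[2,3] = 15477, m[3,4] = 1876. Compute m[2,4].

10720

m[2,4] = min over k∈[2,3] of m[2,k]+m[k+1,4]+p_{1}·p_k·p_{4}.
k=2: 0 + 1876 + 33·67·4 = 10720; k=3: 15477 + 0 + 33·7·4 = 16401.
Minimum: 10720 at k=2.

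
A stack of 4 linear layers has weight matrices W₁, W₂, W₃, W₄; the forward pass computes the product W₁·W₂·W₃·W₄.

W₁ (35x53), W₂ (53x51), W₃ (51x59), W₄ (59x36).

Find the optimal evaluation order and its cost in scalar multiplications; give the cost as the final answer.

Adjacent pairs: W₁W₂ = 35·53·51 = 94605; W₂W₃ = 53·51·59 = 159477; W₃W₄ = 51·59·36 = 108324.
Length 3: W₁..W₃: k=1: 0+159477+35·53·59=268922; k=2: 94605+0+35·51·59=199920 → min 199920 | W₂..W₄: k=2: 0+108324+53·51·36=205632; k=3: 159477+0+53·59·36=272049 → min 205632.
Length 4: W₁..W₄: k=1: 0+205632+35·53·36=272412; k=2: 94605+108324+35·51·36=267189; k=3: 199920+0+35·59·36=274260 → min 267189.
Optimal parenthesization: ((W₁·W₂)·(W₃·W₄)) with cost 267189.

267189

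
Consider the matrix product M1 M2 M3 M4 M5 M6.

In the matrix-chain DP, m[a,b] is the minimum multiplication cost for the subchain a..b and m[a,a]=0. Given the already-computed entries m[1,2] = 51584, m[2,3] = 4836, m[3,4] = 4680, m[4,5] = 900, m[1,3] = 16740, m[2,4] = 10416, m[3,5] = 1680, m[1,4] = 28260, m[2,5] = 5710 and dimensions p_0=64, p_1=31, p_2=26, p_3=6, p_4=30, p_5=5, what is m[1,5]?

m[1,5] = min over k∈[1,4] of m[1,k]+m[k+1,5]+p_{0}·p_k·p_{5}.
k=1: 0 + 5710 + 64·31·5 = 15630; k=2: 51584 + 1680 + 64·26·5 = 61584; k=3: 16740 + 900 + 64·6·5 = 19560; k=4: 28260 + 0 + 64·30·5 = 37860.
Minimum: 15630 at k=1.

15630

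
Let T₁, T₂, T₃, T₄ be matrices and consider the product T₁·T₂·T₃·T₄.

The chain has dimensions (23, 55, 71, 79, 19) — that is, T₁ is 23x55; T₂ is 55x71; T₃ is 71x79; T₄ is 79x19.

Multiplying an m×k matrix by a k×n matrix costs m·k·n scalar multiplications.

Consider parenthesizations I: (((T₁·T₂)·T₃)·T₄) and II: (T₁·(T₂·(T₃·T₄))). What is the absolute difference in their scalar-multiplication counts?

48544

Order I = (((T₁·T₂)·T₃)·T₄): (T₁·T₂): 23×55 by 55×71 → 23×71, cost 23·55·71 = 89815; ((T₁·T₂)·T₃): 23×71 by 71×79 → 23×79, cost 23·71·79 = 129007; cumulative 218822; (((T₁·T₂)·T₃)·T₄): 23×79 by 79×19 → 23×19, cost 23·79·19 = 34523; cumulative 253345. Total 253345.
Order II = (T₁·(T₂·(T₃·T₄))): (T₃·T₄): 71×79 by 79×19 → 71×19, cost 71·79·19 = 106571; (T₂·(T₃·T₄)): 55×71 by 71×19 → 55×19, cost 55·71·19 = 74195; cumulative 180766; (T₁·(T₂·(T₃·T₄))): 23×55 by 55×19 → 23×19, cost 23·55·19 = 24035; cumulative 204801. Total 204801.
Difference: |253345 − 204801| = 48544.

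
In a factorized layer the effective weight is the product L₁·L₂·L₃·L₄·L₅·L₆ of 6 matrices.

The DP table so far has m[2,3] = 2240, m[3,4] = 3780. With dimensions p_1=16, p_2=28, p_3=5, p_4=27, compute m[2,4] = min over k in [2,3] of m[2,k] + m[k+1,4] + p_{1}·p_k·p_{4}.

4400

m[2,4] = min over k∈[2,3] of m[2,k]+m[k+1,4]+p_{1}·p_k·p_{4}.
k=2: 0 + 3780 + 16·28·27 = 15876; k=3: 2240 + 0 + 16·5·27 = 4400.
Minimum: 4400 at k=3.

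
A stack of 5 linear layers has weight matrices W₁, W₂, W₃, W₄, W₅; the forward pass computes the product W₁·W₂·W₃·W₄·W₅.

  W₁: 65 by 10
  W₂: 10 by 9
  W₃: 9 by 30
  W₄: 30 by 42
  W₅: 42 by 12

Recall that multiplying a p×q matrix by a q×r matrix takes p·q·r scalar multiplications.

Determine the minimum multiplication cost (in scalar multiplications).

Adjacent pairs: W₁W₂ = 65·10·9 = 5850; W₂W₃ = 10·9·30 = 2700; W₃W₄ = 9·30·42 = 11340; W₄W₅ = 30·42·12 = 15120.
Length 3: W₁..W₃: k=1: 0+2700+65·10·30=22200; k=2: 5850+0+65·9·30=23400 → min 22200 | W₂..W₄: k=2: 0+11340+10·9·42=15120; k=3: 2700+0+10·30·42=15300 → min 15120 | W₃..W₅: k=3: 0+15120+9·30·12=18360; k=4: 11340+0+9·42·12=15876 → min 15876.
Length 4: W₁..W₄: k=1: 0+15120+65·10·42=42420; k=2: 5850+11340+65·9·42=41760; k=3: 22200+0+65·30·42=104100 → min 41760 | W₂..W₅: k=2: 0+15876+10·9·12=16956; k=3: 2700+15120+10·30·12=21420; k=4: 15120+0+10·42·12=20160 → min 16956.
Length 5: W₁..W₅: k=1: 0+16956+65·10·12=24756; k=2: 5850+15876+65·9·12=28746; k=3: 22200+15120+65·30·12=60720; k=4: 41760+0+65·42·12=74520 → min 24756.
Optimal order: (W₁·(W₂·((W₃·W₄)·W₅))) with cost 24756.

24756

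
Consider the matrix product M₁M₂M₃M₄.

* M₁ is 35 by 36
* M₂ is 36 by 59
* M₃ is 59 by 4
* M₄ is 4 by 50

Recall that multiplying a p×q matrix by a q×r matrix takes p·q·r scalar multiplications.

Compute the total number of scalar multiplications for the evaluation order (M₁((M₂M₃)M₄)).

78696

(M₂M₃): 36×59 by 59×4 → 36×4, cost 36·59·4 = 8496
((M₂M₃)M₄): 36×4 by 4×50 → 36×50, cost 36·4·50 = 7200; cumulative 15696
(M₁((M₂M₃)M₄)): 35×36 by 36×50 → 35×50, cost 35·36·50 = 63000; cumulative 78696
Total: 78696 scalar multiplications.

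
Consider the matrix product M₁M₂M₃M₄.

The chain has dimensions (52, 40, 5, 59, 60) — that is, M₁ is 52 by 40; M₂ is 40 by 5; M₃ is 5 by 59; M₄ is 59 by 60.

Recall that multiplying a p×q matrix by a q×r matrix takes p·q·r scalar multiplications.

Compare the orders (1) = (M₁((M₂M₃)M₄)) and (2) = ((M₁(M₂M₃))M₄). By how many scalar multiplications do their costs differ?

Order (1) = (M₁((M₂M₃)M₄)): (M₂M₃): 40×5 by 5×59 → 40×59, cost 40·5·59 = 11800; ((M₂M₃)M₄): 40×59 by 59×60 → 40×60, cost 40·59·60 = 141600; cumulative 153400; (M₁((M₂M₃)M₄)): 52×40 by 40×60 → 52×60, cost 52·40·60 = 124800; cumulative 278200. Total 278200.
Order (2) = ((M₁(M₂M₃))M₄): (M₂M₃): 40×5 by 5×59 → 40×59, cost 40·5·59 = 11800; (M₁(M₂M₃)): 52×40 by 40×59 → 52×59, cost 52·40·59 = 122720; cumulative 134520; ((M₁(M₂M₃))M₄): 52×59 by 59×60 → 52×60, cost 52·59·60 = 184080; cumulative 318600. Total 318600.
Difference: |278200 − 318600| = 40400.

40400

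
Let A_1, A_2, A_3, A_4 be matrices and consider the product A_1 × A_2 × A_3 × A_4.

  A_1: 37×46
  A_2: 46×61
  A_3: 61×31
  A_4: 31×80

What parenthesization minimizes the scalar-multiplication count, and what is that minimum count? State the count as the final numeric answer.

Adjacent pairs: A_1A_2 = 37·46·61 = 103822; A_2A_3 = 46·61·31 = 86986; A_3A_4 = 61·31·80 = 151280.
Length 3: A_1..A_3: k=1: 0+86986+37·46·31=139748; k=2: 103822+0+37·61·31=173789 → min 139748 | A_2..A_4: k=2: 0+151280+46·61·80=375760; k=3: 86986+0+46·31·80=201066 → min 201066.
Length 4: A_1..A_4: k=1: 0+201066+37·46·80=337226; k=2: 103822+151280+37·61·80=435662; k=3: 139748+0+37·31·80=231508 → min 231508.
Optimal parenthesization: ((A_1 × (A_2 × A_3)) × A_4) with cost 231508.

231508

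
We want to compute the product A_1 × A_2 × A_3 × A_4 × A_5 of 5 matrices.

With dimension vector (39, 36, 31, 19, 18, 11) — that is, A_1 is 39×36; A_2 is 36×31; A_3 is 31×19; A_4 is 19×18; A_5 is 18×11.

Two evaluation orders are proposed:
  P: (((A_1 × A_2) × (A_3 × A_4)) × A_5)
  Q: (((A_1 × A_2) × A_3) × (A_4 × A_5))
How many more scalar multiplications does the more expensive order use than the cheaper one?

5202

Order P = (((A_1 × A_2) × (A_3 × A_4)) × A_5): (A_1 × A_2): 39×36 by 36×31 → 39×31, cost 39·36·31 = 43524; (A_3 × A_4): 31×19 by 19×18 → 31×18, cost 31·19·18 = 10602; ((A_1 × A_2) × (A_3 × A_4)): 39×31 by 31×18 → 39×18, cost 39·31·18 = 21762; cumulative 75888; (((A_1 × A_2) × (A_3 × A_4)) × A_5): 39×18 by 18×11 → 39×11, cost 39·18·11 = 7722; cumulative 83610. Total 83610.
Order Q = (((A_1 × A_2) × A_3) × (A_4 × A_5)): (A_1 × A_2): 39×36 by 36×31 → 39×31, cost 39·36·31 = 43524; ((A_1 × A_2) × A_3): 39×31 by 31×19 → 39×19, cost 39·31·19 = 22971; cumulative 66495; (A_4 × A_5): 19×18 by 18×11 → 19×11, cost 19·18·11 = 3762; (((A_1 × A_2) × A_3) × (A_4 × A_5)): 39×19 by 19×11 → 39×11, cost 39·19·11 = 8151; cumulative 78408. Total 78408.
Difference: |83610 − 78408| = 5202.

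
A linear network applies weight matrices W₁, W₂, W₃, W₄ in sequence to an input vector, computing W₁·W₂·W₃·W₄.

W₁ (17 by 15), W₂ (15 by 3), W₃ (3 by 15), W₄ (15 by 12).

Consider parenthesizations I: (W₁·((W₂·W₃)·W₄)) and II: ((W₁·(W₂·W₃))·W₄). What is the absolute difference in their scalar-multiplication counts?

1125

Order I = (W₁·((W₂·W₃)·W₄)): (W₂·W₃): 15×3 by 3×15 → 15×15, cost 15·3·15 = 675; ((W₂·W₃)·W₄): 15×15 by 15×12 → 15×12, cost 15·15·12 = 2700; cumulative 3375; (W₁·((W₂·W₃)·W₄)): 17×15 by 15×12 → 17×12, cost 17·15·12 = 3060; cumulative 6435. Total 6435.
Order II = ((W₁·(W₂·W₃))·W₄): (W₂·W₃): 15×3 by 3×15 → 15×15, cost 15·3·15 = 675; (W₁·(W₂·W₃)): 17×15 by 15×15 → 17×15, cost 17·15·15 = 3825; cumulative 4500; ((W₁·(W₂·W₃))·W₄): 17×15 by 15×12 → 17×12, cost 17·15·12 = 3060; cumulative 7560. Total 7560.
Difference: |6435 − 7560| = 1125.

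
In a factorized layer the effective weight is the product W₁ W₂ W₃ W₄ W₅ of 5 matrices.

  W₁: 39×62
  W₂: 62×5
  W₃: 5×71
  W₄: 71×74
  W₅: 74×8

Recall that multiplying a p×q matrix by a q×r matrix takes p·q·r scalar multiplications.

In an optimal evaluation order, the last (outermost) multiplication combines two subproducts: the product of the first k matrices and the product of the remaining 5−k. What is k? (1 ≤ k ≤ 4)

Adjacent pairs: W₁W₂ = 39·62·5 = 12090; W₂W₃ = 62·5·71 = 22010; W₃W₄ = 5·71·74 = 26270; W₄W₅ = 71·74·8 = 42032.
Length 3: W₁..W₃: k=1: 0+22010+39·62·71=193688; k=2: 12090+0+39·5·71=25935 → min 25935 | W₂..W₄: k=2: 0+26270+62·5·74=49210; k=3: 22010+0+62·71·74=347758 → min 49210 | W₃..W₅: k=3: 0+42032+5·71·8=44872; k=4: 26270+0+5·74·8=29230 → min 29230.
Length 4: W₁..W₄: k=1: 0+49210+39·62·74=228142; k=2: 12090+26270+39·5·74=52790; k=3: 25935+0+39·71·74=230841 → min 52790 | W₂..W₅: k=2: 0+29230+62·5·8=31710; k=3: 22010+42032+62·71·8=99258; k=4: 49210+0+62·74·8=85914 → min 31710.
Top-level splits: k=1: (W₁..W₁)·(W₂..W₅) → 0+31710+39·62·8 = 51054; k=2: (W₁..W₂)·(W₃..W₅) → 12090+29230+39·5·8 = 42880; k=3: (W₁..W₃)·(W₄..W₅) → 25935+42032+39·71·8 = 90119; k=4: (W₁..W₄)·(W₅..W₅) → 52790+0+39·74·8 = 75878.
Best split is after W₂, i.e. k = 2.

2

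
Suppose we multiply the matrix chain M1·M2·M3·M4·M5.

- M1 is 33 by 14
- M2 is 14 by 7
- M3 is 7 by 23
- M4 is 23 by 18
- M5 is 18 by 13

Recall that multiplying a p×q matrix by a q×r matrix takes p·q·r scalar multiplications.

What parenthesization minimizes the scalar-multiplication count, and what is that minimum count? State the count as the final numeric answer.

10773

Adjacent pairs: M1M2 = 33·14·7 = 3234; M2M3 = 14·7·23 = 2254; M3M4 = 7·23·18 = 2898; M4M5 = 23·18·13 = 5382.
Length 3: M1..M3: k=1: 0+2254+33·14·23=12880; k=2: 3234+0+33·7·23=8547 → min 8547 | M2..M4: k=2: 0+2898+14·7·18=4662; k=3: 2254+0+14·23·18=8050 → min 4662 | M3..M5: k=3: 0+5382+7·23·13=7475; k=4: 2898+0+7·18·13=4536 → min 4536.
Length 4: M1..M4: k=1: 0+4662+33·14·18=12978; k=2: 3234+2898+33·7·18=10290; k=3: 8547+0+33·23·18=22209 → min 10290 | M2..M5: k=2: 0+4536+14·7·13=5810; k=3: 2254+5382+14·23·13=11822; k=4: 4662+0+14·18·13=7938 → min 5810.
Length 5: M1..M5: k=1: 0+5810+33·14·13=11816; k=2: 3234+4536+33·7·13=10773; k=3: 8547+5382+33·23·13=23796; k=4: 10290+0+33·18·13=18012 → min 10773.
Optimal parenthesization: ((M1·M2)·((M3·M4)·M5)) with cost 10773.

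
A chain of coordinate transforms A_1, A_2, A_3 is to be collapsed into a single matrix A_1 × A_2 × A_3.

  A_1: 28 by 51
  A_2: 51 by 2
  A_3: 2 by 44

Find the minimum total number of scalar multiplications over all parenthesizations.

5320

Order (A_1 × (A_2 × A_3)): (A_2 × A_3): 51×2 by 2×44 → 51×44, cost 51·2·44 = 4488; (A_1 × (A_2 × A_3)): 28×51 by 51×44 → 28×44, cost 28·51·44 = 62832; cumulative 67320. Total 67320.
Order ((A_1 × A_2) × A_3): (A_1 × A_2): 28×51 by 51×2 → 28×2, cost 28·51·2 = 2856; ((A_1 × A_2) × A_3): 28×2 by 2×44 → 28×44, cost 28·2·44 = 2464; cumulative 5320. Total 5320.
Minimum: 5320.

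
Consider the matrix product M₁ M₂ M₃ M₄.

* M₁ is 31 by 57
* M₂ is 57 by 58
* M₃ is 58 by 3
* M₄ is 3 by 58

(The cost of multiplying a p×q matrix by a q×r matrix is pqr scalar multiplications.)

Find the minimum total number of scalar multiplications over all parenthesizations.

Adjacent pairs: M₁M₂ = 31·57·58 = 102486; M₂M₃ = 57·58·3 = 9918; M₃M₄ = 58·3·58 = 10092.
Length 3: M₁..M₃: k=1: 0+9918+31·57·3=15219; k=2: 102486+0+31·58·3=107880 → min 15219 | M₂..M₄: k=2: 0+10092+57·58·58=201840; k=3: 9918+0+57·3·58=19836 → min 19836.
Length 4: M₁..M₄: k=1: 0+19836+31·57·58=122322; k=2: 102486+10092+31·58·58=216862; k=3: 15219+0+31·3·58=20613 → min 20613.
Optimal order: ((M₁ (M₂ M₃)) M₄) with cost 20613.

20613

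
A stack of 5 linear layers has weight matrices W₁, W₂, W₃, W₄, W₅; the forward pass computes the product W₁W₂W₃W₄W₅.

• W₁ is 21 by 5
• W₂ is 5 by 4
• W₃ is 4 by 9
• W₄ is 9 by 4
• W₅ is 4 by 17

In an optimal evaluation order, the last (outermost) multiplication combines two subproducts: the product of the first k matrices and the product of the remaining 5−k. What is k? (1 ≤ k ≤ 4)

Adjacent pairs: W₁W₂ = 21·5·4 = 420; W₂W₃ = 5·4·9 = 180; W₃W₄ = 4·9·4 = 144; W₄W₅ = 9·4·17 = 612.
Length 3: W₁..W₃: k=1: 0+180+21·5·9=1125; k=2: 420+0+21·4·9=1176 → min 1125 | W₂..W₄: k=2: 0+144+5·4·4=224; k=3: 180+0+5·9·4=360 → min 224 | W₃..W₅: k=3: 0+612+4·9·17=1224; k=4: 144+0+4·4·17=416 → min 416.
Length 4: W₁..W₄: k=1: 0+224+21·5·4=644; k=2: 420+144+21·4·4=900; k=3: 1125+0+21·9·4=1881 → min 644 | W₂..W₅: k=2: 0+416+5·4·17=756; k=3: 180+612+5·9·17=1557; k=4: 224+0+5·4·17=564 → min 564.
Top-level splits: k=1: (W₁..W₁)·(W₂..W₅) → 0+564+21·5·17 = 2349; k=2: (W₁..W₂)·(W₃..W₅) → 420+416+21·4·17 = 2264; k=3: (W₁..W₃)·(W₄..W₅) → 1125+612+21·9·17 = 4950; k=4: (W₁..W₄)·(W₅..W₅) → 644+0+21·4·17 = 2072.
Best split is after W₄, i.e. k = 4.

4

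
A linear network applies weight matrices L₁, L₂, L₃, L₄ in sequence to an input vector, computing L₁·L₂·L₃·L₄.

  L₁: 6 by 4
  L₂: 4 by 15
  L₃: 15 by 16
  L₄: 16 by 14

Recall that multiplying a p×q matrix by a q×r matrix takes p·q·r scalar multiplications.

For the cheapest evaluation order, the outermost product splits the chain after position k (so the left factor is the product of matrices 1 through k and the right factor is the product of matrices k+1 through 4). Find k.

Adjacent pairs: L₁L₂ = 6·4·15 = 360; L₂L₃ = 4·15·16 = 960; L₃L₄ = 15·16·14 = 3360.
Length 3: L₁..L₃: k=1: 0+960+6·4·16=1344; k=2: 360+0+6·15·16=1800 → min 1344 | L₂..L₄: k=2: 0+3360+4·15·14=4200; k=3: 960+0+4·16·14=1856 → min 1856.
Top-level splits: k=1: (L₁..L₁)·(L₂..L₄) → 0+1856+6·4·14 = 2192; k=2: (L₁..L₂)·(L₃..L₄) → 360+3360+6·15·14 = 4980; k=3: (L₁..L₃)·(L₄..L₄) → 1344+0+6·16·14 = 2688.
Best split is after L₁, i.e. k = 1.

1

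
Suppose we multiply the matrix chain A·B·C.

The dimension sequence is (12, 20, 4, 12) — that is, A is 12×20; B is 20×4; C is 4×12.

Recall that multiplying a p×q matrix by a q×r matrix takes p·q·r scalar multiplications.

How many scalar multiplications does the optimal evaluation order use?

Order (A·(B·C)): (B·C): 20×4 by 4×12 → 20×12, cost 20·4·12 = 960; (A·(B·C)): 12×20 by 20×12 → 12×12, cost 12·20·12 = 2880; cumulative 3840. Total 3840.
Order ((A·B)·C): (A·B): 12×20 by 20×4 → 12×4, cost 12·20·4 = 960; ((A·B)·C): 12×4 by 4×12 → 12×12, cost 12·4·12 = 576; cumulative 1536. Total 1536.
Minimum: 1536.

1536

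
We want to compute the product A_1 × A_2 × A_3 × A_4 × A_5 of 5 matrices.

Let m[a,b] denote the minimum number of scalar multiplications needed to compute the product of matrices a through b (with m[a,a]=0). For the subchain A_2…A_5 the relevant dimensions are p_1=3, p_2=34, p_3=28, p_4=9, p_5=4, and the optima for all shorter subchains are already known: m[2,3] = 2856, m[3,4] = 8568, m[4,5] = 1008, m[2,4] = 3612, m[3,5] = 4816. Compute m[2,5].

3720

m[2,5] = min over k∈[2,4] of m[2,k]+m[k+1,5]+p_{1}·p_k·p_{5}.
k=2: 0 + 4816 + 3·34·4 = 5224; k=3: 2856 + 1008 + 3·28·4 = 4200; k=4: 3612 + 0 + 3·9·4 = 3720.
Minimum: 3720 at k=4.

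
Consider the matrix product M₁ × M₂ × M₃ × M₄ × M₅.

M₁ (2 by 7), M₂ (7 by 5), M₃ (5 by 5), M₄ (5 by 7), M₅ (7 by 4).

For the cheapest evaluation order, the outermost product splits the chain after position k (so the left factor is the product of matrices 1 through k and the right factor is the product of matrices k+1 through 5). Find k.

4

Adjacent pairs: M₁M₂ = 2·7·5 = 70; M₂M₃ = 7·5·5 = 175; M₃M₄ = 5·5·7 = 175; M₄M₅ = 5·7·4 = 140.
Length 3: M₁..M₃: k=1: 0+175+2·7·5=245; k=2: 70+0+2·5·5=120 → min 120 | M₂..M₄: k=2: 0+175+7·5·7=420; k=3: 175+0+7·5·7=420 → min 420 | M₃..M₅: k=3: 0+140+5·5·4=240; k=4: 175+0+5·7·4=315 → min 240.
Length 4: M₁..M₄: k=1: 0+420+2·7·7=518; k=2: 70+175+2·5·7=315; k=3: 120+0+2·5·7=190 → min 190 | M₂..M₅: k=2: 0+240+7·5·4=380; k=3: 175+140+7·5·4=455; k=4: 420+0+7·7·4=616 → min 380.
Top-level splits: k=1: (M₁..M₁)·(M₂..M₅) → 0+380+2·7·4 = 436; k=2: (M₁..M₂)·(M₃..M₅) → 70+240+2·5·4 = 350; k=3: (M₁..M₃)·(M₄..M₅) → 120+140+2·5·4 = 300; k=4: (M₁..M₄)·(M₅..M₅) → 190+0+2·7·4 = 246.
Best split is after M₄, i.e. k = 4.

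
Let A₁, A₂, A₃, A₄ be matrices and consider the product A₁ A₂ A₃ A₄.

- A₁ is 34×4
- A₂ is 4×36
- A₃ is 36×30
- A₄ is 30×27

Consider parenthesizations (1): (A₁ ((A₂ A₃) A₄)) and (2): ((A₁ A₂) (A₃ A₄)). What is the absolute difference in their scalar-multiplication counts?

55872

Order (1) = (A₁ ((A₂ A₃) A₄)): (A₂ A₃): 4×36 by 36×30 → 4×30, cost 4·36·30 = 4320; ((A₂ A₃) A₄): 4×30 by 30×27 → 4×27, cost 4·30·27 = 3240; cumulative 7560; (A₁ ((A₂ A₃) A₄)): 34×4 by 4×27 → 34×27, cost 34·4·27 = 3672; cumulative 11232. Total 11232.
Order (2) = ((A₁ A₂) (A₃ A₄)): (A₁ A₂): 34×4 by 4×36 → 34×36, cost 34·4·36 = 4896; (A₃ A₄): 36×30 by 30×27 → 36×27, cost 36·30·27 = 29160; ((A₁ A₂) (A₃ A₄)): 34×36 by 36×27 → 34×27, cost 34·36·27 = 33048; cumulative 67104. Total 67104.
Difference: |11232 − 67104| = 55872.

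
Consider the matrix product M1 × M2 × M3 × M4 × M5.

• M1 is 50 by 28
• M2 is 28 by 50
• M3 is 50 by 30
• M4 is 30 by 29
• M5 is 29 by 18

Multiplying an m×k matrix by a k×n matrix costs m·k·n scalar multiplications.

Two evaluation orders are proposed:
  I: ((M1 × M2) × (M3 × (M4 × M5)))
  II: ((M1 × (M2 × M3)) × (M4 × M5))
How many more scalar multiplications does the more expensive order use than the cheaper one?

31000

Order I = ((M1 × M2) × (M3 × (M4 × M5))): (M1 × M2): 50×28 by 28×50 → 50×50, cost 50·28·50 = 70000; (M4 × M5): 30×29 by 29×18 → 30×18, cost 30·29·18 = 15660; (M3 × (M4 × M5)): 50×30 by 30×18 → 50×18, cost 50·30·18 = 27000; cumulative 42660; ((M1 × M2) × (M3 × (M4 × M5))): 50×50 by 50×18 → 50×18, cost 50·50·18 = 45000; cumulative 157660. Total 157660.
Order II = ((M1 × (M2 × M3)) × (M4 × M5)): (M2 × M3): 28×50 by 50×30 → 28×30, cost 28·50·30 = 42000; (M1 × (M2 × M3)): 50×28 by 28×30 → 50×30, cost 50·28·30 = 42000; cumulative 84000; (M4 × M5): 30×29 by 29×18 → 30×18, cost 30·29·18 = 15660; ((M1 × (M2 × M3)) × (M4 × M5)): 50×30 by 30×18 → 50×18, cost 50·30·18 = 27000; cumulative 126660. Total 126660.
Difference: |157660 − 126660| = 31000.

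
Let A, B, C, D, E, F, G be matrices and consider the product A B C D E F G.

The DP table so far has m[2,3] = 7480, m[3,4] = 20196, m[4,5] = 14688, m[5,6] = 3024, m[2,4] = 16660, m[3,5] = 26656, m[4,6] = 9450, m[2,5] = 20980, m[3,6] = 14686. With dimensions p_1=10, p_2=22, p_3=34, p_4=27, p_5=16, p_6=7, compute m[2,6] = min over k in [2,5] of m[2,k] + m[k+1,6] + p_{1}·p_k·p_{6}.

16226

m[2,6] = min over k∈[2,5] of m[2,k]+m[k+1,6]+p_{1}·p_k·p_{6}.
k=2: 0 + 14686 + 10·22·7 = 16226; k=3: 7480 + 9450 + 10·34·7 = 19310; k=4: 16660 + 3024 + 10·27·7 = 21574; k=5: 20980 + 0 + 10·16·7 = 22100.
Minimum: 16226 at k=2.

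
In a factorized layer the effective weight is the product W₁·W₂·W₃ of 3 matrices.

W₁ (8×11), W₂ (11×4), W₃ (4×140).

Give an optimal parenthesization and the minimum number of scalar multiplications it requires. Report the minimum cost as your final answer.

4832

(W₁·(W₂·W₃)): cost 18480.
((W₁·W₂)·W₃): cost 4832.
Optimal: ((W₁·W₂)·W₃) with cost 4832.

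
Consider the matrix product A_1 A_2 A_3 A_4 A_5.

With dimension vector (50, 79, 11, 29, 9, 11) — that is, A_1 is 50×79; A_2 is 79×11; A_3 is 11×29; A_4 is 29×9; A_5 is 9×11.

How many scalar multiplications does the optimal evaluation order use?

Adjacent pairs: A_1A_2 = 50·79·11 = 43450; A_2A_3 = 79·11·29 = 25201; A_3A_4 = 11·29·9 = 2871; A_4A_5 = 29·9·11 = 2871.
Length 3: A_1..A_3: k=1: 0+25201+50·79·29=139751; k=2: 43450+0+50·11·29=59400 → min 59400 | A_2..A_4: k=2: 0+2871+79·11·9=10692; k=3: 25201+0+79·29·9=45820 → min 10692 | A_3..A_5: k=3: 0+2871+11·29·11=6380; k=4: 2871+0+11·9·11=3960 → min 3960.
Length 4: A_1..A_4: k=1: 0+10692+50·79·9=46242; k=2: 43450+2871+50·11·9=51271; k=3: 59400+0+50·29·9=72450 → min 46242 | A_2..A_5: k=2: 0+3960+79·11·11=13519; k=3: 25201+2871+79·29·11=53273; k=4: 10692+0+79·9·11=18513 → min 13519.
Length 5: A_1..A_5: k=1: 0+13519+50·79·11=56969; k=2: 43450+3960+50·11·11=53460; k=3: 59400+2871+50·29·11=78221; k=4: 46242+0+50·9·11=51192 → min 51192.
Optimal order: ((A_1 (A_2 (A_3 A_4))) A_5) with cost 51192.

51192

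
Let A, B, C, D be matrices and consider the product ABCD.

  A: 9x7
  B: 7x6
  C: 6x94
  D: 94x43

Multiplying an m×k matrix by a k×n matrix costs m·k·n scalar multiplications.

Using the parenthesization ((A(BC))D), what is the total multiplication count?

46248

(BC): 7×6 by 6×94 → 7×94, cost 7·6·94 = 3948
(A(BC)): 9×7 by 7×94 → 9×94, cost 9·7·94 = 5922; cumulative 9870
((A(BC))D): 9×94 by 94×43 → 9×43, cost 9·94·43 = 36378; cumulative 46248
Total: 46248 scalar multiplications.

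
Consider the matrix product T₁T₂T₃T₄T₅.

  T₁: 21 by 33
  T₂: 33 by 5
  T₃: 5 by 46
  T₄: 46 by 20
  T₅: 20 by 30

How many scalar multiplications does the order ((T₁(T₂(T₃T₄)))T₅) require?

34360

(T₃T₄): 5×46 by 46×20 → 5×20, cost 5·46·20 = 4600
(T₂(T₃T₄)): 33×5 by 5×20 → 33×20, cost 33·5·20 = 3300; cumulative 7900
(T₁(T₂(T₃T₄))): 21×33 by 33×20 → 21×20, cost 21·33·20 = 13860; cumulative 21760
((T₁(T₂(T₃T₄)))T₅): 21×20 by 20×30 → 21×30, cost 21·20·30 = 12600; cumulative 34360
Total: 34360 scalar multiplications.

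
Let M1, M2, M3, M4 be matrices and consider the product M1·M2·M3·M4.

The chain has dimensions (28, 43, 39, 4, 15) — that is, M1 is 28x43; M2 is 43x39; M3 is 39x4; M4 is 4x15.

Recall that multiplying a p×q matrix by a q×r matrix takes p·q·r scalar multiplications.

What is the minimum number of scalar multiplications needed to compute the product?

13204

Adjacent pairs: M1M2 = 28·43·39 = 46956; M2M3 = 43·39·4 = 6708; M3M4 = 39·4·15 = 2340.
Length 3: M1..M3: k=1: 0+6708+28·43·4=11524; k=2: 46956+0+28·39·4=51324 → min 11524 | M2..M4: k=2: 0+2340+43·39·15=27495; k=3: 6708+0+43·4·15=9288 → min 9288.
Length 4: M1..M4: k=1: 0+9288+28·43·15=27348; k=2: 46956+2340+28·39·15=65676; k=3: 11524+0+28·4·15=13204 → min 13204.
Optimal order: ((M1·(M2·M3))·M4) with cost 13204.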